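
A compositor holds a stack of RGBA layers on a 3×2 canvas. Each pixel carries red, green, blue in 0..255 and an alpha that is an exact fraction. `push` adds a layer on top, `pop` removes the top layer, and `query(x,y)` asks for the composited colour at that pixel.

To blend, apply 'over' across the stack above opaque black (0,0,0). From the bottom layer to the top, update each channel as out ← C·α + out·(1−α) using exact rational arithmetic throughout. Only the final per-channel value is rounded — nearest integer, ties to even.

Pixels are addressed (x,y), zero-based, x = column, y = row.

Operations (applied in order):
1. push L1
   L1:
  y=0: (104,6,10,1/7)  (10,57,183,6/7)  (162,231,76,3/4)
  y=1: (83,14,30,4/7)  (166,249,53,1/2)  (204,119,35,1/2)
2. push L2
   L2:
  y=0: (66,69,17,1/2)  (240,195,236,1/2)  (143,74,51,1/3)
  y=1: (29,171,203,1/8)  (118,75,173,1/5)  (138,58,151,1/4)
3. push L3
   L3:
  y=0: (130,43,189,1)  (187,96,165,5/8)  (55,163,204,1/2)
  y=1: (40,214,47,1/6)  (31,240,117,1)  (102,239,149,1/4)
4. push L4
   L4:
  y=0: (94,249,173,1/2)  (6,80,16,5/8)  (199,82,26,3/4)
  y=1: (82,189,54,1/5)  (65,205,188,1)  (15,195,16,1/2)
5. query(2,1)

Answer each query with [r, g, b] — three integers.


query (2,1) [L1,L2,L3,L4] — begin 0,0,0
+L1 (α=1/2) → [102, 119/2, 35/2]
+L2 (α=1/4) → [111, 473/8, 407/8]
+L3 (α=1/4) → [435/4, 3331/32, 2413/32]
+L4 (α=1/2) → [495/8, 9571/64, 2925/64]
= [62, 150, 46]


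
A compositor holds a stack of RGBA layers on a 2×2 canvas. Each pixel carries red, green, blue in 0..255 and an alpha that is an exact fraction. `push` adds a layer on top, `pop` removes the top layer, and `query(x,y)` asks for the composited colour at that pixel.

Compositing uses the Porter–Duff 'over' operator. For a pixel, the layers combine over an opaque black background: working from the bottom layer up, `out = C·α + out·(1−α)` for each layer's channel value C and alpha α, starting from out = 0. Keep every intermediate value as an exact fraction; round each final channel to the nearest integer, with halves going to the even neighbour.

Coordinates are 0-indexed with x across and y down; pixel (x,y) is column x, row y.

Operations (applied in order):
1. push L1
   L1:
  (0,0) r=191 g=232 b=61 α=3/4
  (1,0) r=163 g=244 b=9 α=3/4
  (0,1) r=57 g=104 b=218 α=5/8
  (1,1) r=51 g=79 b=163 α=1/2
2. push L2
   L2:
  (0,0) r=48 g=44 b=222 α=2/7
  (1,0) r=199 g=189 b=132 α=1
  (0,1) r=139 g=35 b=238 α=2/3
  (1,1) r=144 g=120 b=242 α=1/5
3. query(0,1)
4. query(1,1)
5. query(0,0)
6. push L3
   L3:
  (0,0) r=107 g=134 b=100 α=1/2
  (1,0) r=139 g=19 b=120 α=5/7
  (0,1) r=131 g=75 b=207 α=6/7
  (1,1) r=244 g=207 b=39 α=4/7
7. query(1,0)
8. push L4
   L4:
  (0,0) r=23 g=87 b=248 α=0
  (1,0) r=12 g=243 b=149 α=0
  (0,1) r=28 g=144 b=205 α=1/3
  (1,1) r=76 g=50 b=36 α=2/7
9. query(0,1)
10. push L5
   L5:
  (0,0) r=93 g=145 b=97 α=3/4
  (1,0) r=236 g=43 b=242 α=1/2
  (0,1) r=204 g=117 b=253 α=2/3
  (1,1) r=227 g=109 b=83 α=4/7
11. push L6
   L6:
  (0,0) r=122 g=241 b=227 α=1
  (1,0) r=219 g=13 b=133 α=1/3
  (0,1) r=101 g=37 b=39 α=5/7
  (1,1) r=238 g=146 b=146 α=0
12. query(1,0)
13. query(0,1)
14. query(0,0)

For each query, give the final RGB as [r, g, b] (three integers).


query (0,1) [L1,L2] — begin 0,0,0
+L1 (α=5/8) → [285/8, 65, 545/4]
+L2 (α=2/3) → [2509/24, 45, 2449/12]
rounded: [105, 45, 204]

at x=1,y=1 over L1,L2:
L1 α=1/2: [51/2, 79/2, 163/2]
L2 α=1/5: [246/5, 278/5, 568/5]
= [49, 56, 114]

(0,0) stack=L1,L2; from [0,0,0]:
+L1 (α=3/4) → [573/4, 174, 183/4]
+L2 (α=2/7) → [3249/28, 958/7, 2691/28]
→ [116, 137, 96]

query (1,0) [L1,L2,L3] — begin 0,0,0
+L1 (α=3/4) → [489/4, 183, 27/4]
+L2 (α=1) → [199, 189, 132]
+L3 (α=5/7) → [1093/7, 473/7, 864/7]
= [156, 68, 123]

query (0,1) [L1,L2,L3,L4] — begin 0,0,0
+L1 (α=5/8) → [285/8, 65, 545/4]
+L2 (α=2/3) → [2509/24, 45, 2449/12]
+L3 (α=6/7) → [21373/168, 495/7, 2479/12]
+L4 (α=1/3) → [23725/252, 666/7, 3709/18]
rounded: [94, 95, 206]

query (1,0) [L1,L2,L3,L4,L5,L6] — begin 0,0,0
+L1 (α=3/4) → [489/4, 183, 27/4]
+L2 (α=1) → [199, 189, 132]
+L3 (α=5/7) → [1093/7, 473/7, 864/7]
+L4 (α=0) → [1093/7, 473/7, 864/7]
+L5 (α=1/2) → [2745/14, 387/7, 1279/7]
+L6 (α=1/3) → [1426/7, 865/21, 1163/7]
= [204, 41, 166]

(0,1) stack=L1,L2,L3,L4,L5,L6; from [0,0,0]:
+L1 (α=5/8) → [285/8, 65, 545/4]
+L2 (α=2/3) → [2509/24, 45, 2449/12]
+L3 (α=6/7) → [21373/168, 495/7, 2479/12]
+L4 (α=1/3) → [23725/252, 666/7, 3709/18]
+L5 (α=2/3) → [126541/756, 768/7, 12817/54]
+L6 (α=5/7) → [317431/2646, 2831/49, 18082/189]
→ [120, 58, 96]

query (0,0) [L1,L2,L3,L4,L5,L6] — begin 0,0,0
L1 α=3/4: [573/4, 174, 183/4]
L2 α=2/7: [3249/28, 958/7, 2691/28]
L3 α=1/2: [6245/56, 948/7, 5491/56]
L4 α=0: [6245/56, 948/7, 5491/56]
L5 α=3/4: [21869/224, 3993/28, 21787/224]
L6 α=1: [122, 241, 227]
= [122, 241, 227]


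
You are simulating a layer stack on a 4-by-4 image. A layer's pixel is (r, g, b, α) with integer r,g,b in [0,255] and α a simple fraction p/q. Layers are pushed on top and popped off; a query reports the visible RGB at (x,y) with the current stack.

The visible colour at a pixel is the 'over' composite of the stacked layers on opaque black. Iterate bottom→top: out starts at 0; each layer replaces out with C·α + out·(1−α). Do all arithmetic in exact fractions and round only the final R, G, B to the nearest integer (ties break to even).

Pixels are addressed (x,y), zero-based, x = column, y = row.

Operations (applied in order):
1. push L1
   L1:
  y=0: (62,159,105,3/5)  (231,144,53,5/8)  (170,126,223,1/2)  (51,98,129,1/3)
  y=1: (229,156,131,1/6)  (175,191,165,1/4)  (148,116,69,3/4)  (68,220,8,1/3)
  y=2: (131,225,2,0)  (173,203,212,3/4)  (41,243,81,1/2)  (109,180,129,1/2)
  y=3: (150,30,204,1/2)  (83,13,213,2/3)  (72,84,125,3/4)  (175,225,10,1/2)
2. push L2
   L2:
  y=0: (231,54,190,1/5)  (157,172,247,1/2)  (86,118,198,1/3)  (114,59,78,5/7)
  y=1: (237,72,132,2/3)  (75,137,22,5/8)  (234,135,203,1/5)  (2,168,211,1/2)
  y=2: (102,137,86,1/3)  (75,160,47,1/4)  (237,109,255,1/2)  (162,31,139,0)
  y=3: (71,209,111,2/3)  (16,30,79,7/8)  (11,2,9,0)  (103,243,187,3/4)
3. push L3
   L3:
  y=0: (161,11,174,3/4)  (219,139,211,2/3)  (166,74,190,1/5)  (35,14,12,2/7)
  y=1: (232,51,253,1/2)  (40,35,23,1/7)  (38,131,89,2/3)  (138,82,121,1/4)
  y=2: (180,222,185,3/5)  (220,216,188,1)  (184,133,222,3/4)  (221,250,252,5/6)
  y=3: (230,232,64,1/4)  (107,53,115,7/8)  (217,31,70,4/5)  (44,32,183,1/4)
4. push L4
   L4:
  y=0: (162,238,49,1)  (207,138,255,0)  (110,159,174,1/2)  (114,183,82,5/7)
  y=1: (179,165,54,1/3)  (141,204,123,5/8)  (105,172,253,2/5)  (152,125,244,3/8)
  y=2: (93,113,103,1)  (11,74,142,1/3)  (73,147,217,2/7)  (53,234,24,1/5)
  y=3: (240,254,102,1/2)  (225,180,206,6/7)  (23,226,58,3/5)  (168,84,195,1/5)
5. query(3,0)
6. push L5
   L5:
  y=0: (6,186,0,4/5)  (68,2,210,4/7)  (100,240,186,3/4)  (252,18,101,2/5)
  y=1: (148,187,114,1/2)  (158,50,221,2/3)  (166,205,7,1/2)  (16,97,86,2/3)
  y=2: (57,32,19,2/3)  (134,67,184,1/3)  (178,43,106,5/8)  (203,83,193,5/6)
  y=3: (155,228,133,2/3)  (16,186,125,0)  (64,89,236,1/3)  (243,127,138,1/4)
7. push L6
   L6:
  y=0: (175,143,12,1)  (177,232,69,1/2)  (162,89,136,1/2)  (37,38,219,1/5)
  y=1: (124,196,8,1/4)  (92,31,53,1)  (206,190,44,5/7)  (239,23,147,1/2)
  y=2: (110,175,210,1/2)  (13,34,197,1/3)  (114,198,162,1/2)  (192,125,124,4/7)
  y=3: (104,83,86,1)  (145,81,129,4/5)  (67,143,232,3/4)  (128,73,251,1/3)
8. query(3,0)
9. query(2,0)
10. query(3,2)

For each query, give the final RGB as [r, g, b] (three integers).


(3,0) stack=L1,L2,L3,L4; from [0,0,0]:
+L1 (α=1/3) → [17, 98/3, 43]
+L2 (α=5/7) → [604/7, 1081/21, 68]
+L3 (α=2/7) → [3510/49, 5993/147, 52]
+L4 (α=5/7) → [34950/343, 146491/1029, 514/7]
= [102, 142, 73]

(3,0) stack=L1,L2,L3,L4,L5,L6; from [0,0,0]:
after L1 α=1/3: [17, 98/3, 43]
after L2 α=5/7: [604/7, 1081/21, 68]
after L3 α=2/7: [3510/49, 5993/147, 52]
after L4 α=5/7: [34950/343, 146491/1029, 514/7]
after L5 α=2/5: [277722/1715, 158839/1715, 2956/35]
after L6 α=1/5: [1174343/8575, 700526/8575, 19489/175]
rounded: [137, 82, 111]

query (2,0) [L1,L2,L3,L4,L5,L6] — begin 0,0,0
after L1 α=1/2: [85, 63, 223/2]
after L2 α=1/3: [256/3, 244/3, 421/3]
after L3 α=1/5: [1522/15, 1198/15, 2254/15]
after L4 α=1/2: [1586/15, 3583/30, 2432/15]
after L5 α=3/4: [3043/30, 25183/120, 5401/30]
after L6 α=1/2: [7903/60, 35863/240, 9481/60]
→ [132, 149, 158]

(3,2) stack=L1,L2,L3,L4,L5,L6; from [0,0,0]:
L1 α=1/2: [109/2, 90, 129/2]
L2 α=0: [109/2, 90, 129/2]
L3 α=5/6: [773/4, 670/3, 883/4]
L4 α=1/5: [826/5, 3382/15, 907/5]
L5 α=5/6: [1967/10, 9607/90, 2866/15]
L6 α=4/7: [13581/70, 24607/210, 5346/35]
= [194, 117, 153]


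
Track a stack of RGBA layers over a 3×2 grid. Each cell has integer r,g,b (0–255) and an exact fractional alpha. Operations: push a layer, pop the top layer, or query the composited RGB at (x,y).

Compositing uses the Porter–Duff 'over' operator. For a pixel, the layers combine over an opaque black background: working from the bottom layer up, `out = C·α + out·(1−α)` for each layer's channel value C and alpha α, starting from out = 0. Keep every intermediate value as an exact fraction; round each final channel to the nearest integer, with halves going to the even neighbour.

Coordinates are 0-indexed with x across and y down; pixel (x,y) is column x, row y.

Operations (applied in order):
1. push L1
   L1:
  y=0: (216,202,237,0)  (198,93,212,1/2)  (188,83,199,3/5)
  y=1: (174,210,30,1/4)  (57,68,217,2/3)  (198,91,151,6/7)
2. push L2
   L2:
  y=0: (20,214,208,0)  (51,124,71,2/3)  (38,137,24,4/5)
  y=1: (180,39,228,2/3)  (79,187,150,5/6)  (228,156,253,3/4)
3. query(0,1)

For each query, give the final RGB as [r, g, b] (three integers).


(0,1) stack=L1,L2; from [0,0,0]:
+L1 (α=1/4) → [87/2, 105/2, 15/2]
+L2 (α=2/3) → [269/2, 87/2, 309/2]
rounded: [134, 44, 154]


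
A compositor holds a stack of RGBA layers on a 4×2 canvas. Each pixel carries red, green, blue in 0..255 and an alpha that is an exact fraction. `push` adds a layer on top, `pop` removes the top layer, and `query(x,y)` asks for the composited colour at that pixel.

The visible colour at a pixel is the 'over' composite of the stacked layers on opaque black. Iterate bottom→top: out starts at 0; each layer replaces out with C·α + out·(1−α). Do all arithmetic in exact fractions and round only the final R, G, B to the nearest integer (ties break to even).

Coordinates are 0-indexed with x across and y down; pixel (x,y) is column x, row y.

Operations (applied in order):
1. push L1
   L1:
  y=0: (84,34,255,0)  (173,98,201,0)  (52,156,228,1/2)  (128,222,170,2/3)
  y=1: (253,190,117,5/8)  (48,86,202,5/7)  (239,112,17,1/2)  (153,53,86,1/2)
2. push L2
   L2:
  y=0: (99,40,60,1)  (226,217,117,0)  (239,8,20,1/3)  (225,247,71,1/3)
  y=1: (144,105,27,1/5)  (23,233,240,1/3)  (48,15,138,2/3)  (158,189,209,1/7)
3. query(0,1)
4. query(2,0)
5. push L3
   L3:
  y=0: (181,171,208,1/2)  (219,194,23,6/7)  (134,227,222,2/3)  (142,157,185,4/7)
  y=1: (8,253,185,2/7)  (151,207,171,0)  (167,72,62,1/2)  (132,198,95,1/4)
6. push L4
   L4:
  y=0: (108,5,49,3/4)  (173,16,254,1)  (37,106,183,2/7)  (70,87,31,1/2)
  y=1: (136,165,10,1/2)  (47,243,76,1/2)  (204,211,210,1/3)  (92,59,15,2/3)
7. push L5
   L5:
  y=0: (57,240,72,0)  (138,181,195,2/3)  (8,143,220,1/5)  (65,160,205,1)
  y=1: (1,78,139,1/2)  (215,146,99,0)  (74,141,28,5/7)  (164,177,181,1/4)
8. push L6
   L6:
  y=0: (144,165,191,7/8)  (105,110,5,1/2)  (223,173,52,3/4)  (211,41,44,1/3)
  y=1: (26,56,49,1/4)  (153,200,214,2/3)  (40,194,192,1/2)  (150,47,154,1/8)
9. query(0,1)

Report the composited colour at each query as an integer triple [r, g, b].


query (0,1) [L1,L2] — begin 0,0,0
after L1 α=5/8: [1265/8, 475/4, 585/8]
after L2 α=1/5: [1553/10, 116, 639/10]
→ [155, 116, 64]

query (2,0) [L1,L2] — begin 0,0,0
after L1 α=1/2: [26, 78, 114]
after L2 α=1/3: [97, 164/3, 248/3]
= [97, 55, 83]

at x=0,y=1 over L1,L2,L3,L4,L5,L6:
L1 α=5/8: [1265/8, 475/4, 585/8]
L2 α=1/5: [1553/10, 116, 639/10]
L3 α=2/7: [1585/14, 1086/7, 197/2]
L4 α=1/2: [3489/28, 2241/14, 217/4]
L5 α=1/2: [3517/56, 3333/28, 773/8]
L6 α=1/4: [12007/224, 11567/112, 2711/32]
= [54, 103, 85]


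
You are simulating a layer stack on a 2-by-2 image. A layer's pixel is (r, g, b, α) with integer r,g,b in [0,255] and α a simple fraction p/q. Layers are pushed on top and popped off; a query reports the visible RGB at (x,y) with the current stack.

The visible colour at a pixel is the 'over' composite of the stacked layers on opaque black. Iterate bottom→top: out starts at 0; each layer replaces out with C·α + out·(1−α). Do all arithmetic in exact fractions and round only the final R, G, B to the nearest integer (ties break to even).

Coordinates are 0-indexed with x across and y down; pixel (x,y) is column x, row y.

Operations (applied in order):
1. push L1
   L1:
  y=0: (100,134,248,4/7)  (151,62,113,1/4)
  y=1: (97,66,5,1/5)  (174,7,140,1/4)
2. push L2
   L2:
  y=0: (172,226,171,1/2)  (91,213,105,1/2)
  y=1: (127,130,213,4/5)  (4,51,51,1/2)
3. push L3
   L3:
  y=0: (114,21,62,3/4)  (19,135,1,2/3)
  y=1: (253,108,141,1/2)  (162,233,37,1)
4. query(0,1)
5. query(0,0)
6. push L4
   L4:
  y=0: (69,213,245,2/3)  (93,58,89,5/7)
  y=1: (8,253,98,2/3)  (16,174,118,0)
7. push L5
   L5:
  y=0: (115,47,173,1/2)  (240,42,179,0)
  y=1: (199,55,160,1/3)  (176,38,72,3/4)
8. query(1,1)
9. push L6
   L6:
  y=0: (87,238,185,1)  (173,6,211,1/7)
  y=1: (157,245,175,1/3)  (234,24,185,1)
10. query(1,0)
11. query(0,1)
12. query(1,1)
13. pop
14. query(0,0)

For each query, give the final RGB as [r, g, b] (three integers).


(0,1) stack=L1,L2,L3; from [0,0,0]:
L1 α=1/5: [97/5, 66/5, 1]
L2 α=4/5: [2637/25, 2666/25, 853/5]
L3 α=1/2: [4481/25, 2683/25, 779/5]
rounded: [179, 107, 156]

query (0,0) [L1,L2,L3] — begin 0,0,0
after L1 α=4/7: [400/7, 536/7, 992/7]
after L2 α=1/2: [802/7, 1059/7, 2189/14]
after L3 α=3/4: [799/7, 375/7, 4793/56]
rounded: [114, 54, 86]

at x=1,y=1 over L1,L2,L3,L4,L5:
+L1 (α=1/4) → [87/2, 7/4, 35]
+L2 (α=1/2) → [95/4, 211/8, 43]
+L3 (α=1) → [162, 233, 37]
+L4 (α=0) → [162, 233, 37]
+L5 (α=3/4) → [345/2, 347/4, 253/4]
→ [172, 87, 63]

(1,0) stack=L1,L2,L3,L4,L5,L6; from [0,0,0]:
+L1 (α=1/4) → [151/4, 31/2, 113/4]
+L2 (α=1/2) → [515/8, 457/4, 533/8]
+L3 (α=2/3) → [273/8, 1537/12, 183/8]
+L4 (α=5/7) → [2133/28, 3277/42, 1963/28]
+L5 (α=0) → [2133/28, 3277/42, 1963/28]
+L6 (α=1/7) → [8821/98, 3319/49, 8843/98]
→ [90, 68, 90]

at x=0,y=1 over L1,L2,L3,L4,L5,L6:
+L1 (α=1/5) → [97/5, 66/5, 1]
+L2 (α=4/5) → [2637/25, 2666/25, 853/5]
+L3 (α=1/2) → [4481/25, 2683/25, 779/5]
+L4 (α=2/3) → [1627/25, 5111/25, 1759/15]
+L5 (α=1/3) → [2743/25, 11597/75, 5918/45]
+L6 (α=1/3) → [3137/25, 41569/225, 19711/135]
→ [125, 185, 146]

query (1,1) [L1,L2,L3,L4,L5,L6] — begin 0,0,0
L1 α=1/4: [87/2, 7/4, 35]
L2 α=1/2: [95/4, 211/8, 43]
L3 α=1: [162, 233, 37]
L4 α=0: [162, 233, 37]
L5 α=3/4: [345/2, 347/4, 253/4]
L6 α=1: [234, 24, 185]
rounded: [234, 24, 185]

(0,0) stack=L1,L2,L3,L4,L5; from [0,0,0]:
L1 α=4/7: [400/7, 536/7, 992/7]
L2 α=1/2: [802/7, 1059/7, 2189/14]
L3 α=3/4: [799/7, 375/7, 4793/56]
L4 α=2/3: [1765/21, 1119/7, 32233/168]
L5 α=1/2: [2090/21, 724/7, 61297/336]
→ [100, 103, 182]


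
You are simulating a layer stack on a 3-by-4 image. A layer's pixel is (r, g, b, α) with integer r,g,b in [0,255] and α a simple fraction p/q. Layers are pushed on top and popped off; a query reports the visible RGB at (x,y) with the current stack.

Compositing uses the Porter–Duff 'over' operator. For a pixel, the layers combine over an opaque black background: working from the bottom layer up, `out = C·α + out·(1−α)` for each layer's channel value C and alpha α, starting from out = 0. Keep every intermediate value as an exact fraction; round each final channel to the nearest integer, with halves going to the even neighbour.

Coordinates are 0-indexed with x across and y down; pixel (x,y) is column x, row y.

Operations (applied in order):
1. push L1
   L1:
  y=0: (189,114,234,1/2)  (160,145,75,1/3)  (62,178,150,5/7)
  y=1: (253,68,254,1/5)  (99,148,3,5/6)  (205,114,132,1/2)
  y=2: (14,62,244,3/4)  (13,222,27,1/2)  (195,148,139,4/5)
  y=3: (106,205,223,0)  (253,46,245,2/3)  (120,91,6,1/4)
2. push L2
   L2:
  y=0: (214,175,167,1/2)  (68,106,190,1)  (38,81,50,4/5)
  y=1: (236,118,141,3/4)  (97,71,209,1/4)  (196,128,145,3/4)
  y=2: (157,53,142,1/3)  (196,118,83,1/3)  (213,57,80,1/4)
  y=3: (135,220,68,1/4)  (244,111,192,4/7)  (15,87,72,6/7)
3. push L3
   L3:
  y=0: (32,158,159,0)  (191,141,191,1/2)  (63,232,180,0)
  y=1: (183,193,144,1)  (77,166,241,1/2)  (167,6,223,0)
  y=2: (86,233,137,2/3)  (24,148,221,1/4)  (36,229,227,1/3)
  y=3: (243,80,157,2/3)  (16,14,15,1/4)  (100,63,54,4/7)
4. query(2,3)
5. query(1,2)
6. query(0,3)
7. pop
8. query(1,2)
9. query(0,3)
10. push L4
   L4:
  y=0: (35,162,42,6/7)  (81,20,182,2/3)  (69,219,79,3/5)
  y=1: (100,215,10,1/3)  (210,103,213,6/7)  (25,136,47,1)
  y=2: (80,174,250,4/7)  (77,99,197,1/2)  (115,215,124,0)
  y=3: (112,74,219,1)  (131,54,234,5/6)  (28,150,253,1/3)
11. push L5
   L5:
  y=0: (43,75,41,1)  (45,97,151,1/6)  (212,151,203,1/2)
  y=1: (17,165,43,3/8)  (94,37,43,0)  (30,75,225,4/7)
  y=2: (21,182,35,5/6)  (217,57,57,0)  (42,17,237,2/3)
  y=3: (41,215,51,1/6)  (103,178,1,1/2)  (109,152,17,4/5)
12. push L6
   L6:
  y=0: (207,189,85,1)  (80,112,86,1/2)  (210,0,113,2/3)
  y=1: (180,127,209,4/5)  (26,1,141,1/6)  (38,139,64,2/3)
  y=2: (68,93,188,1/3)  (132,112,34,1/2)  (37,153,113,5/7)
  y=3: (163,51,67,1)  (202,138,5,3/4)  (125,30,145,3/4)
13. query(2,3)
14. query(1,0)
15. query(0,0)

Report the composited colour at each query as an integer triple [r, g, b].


query (2,3) [L1,L2,L3] — begin 0,0,0
L1 α=1/4: [30, 91/4, 3/2]
L2 α=6/7: [120/7, 2179/28, 867/14]
L3 α=4/7: [3160/49, 13593/196, 5625/98]
rounded: [64, 69, 57]

(1,2) stack=L1,L2,L3; from [0,0,0]:
+L1 (α=1/2) → [13/2, 111, 27/2]
+L2 (α=1/3) → [209/3, 340/3, 110/3]
+L3 (α=1/4) → [233/4, 122, 331/4]
→ [58, 122, 83]

at x=0,y=3 over L1,L2,L3:
L1 α=0: [0, 0, 0]
L2 α=1/4: [135/4, 55, 17]
L3 α=2/3: [693/4, 215/3, 331/3]
= [173, 72, 110]

at x=1,y=2 over L1,L2:
+L1 (α=1/2) → [13/2, 111, 27/2]
+L2 (α=1/3) → [209/3, 340/3, 110/3]
rounded: [70, 113, 37]

query (0,3) [L1,L2] — begin 0,0,0
after L1 α=0: [0, 0, 0]
after L2 α=1/4: [135/4, 55, 17]
rounded: [34, 55, 17]

(2,3) stack=L1,L2,L4,L5,L6; from [0,0,0]:
+L1 (α=1/4) → [30, 91/4, 3/2]
+L2 (α=6/7) → [120/7, 2179/28, 867/14]
+L4 (α=1/3) → [436/21, 4279/42, 2638/21]
+L5 (α=4/5) → [9592/105, 5963/42, 4066/105]
+L6 (α=3/4) → [48967/420, 9743/168, 49741/420]
= [117, 58, 118]

at x=1,y=0 over L1,L2,L4,L5,L6:
L1 α=1/3: [160/3, 145/3, 25]
L2 α=1: [68, 106, 190]
L4 α=2/3: [230/3, 146/3, 554/3]
L5 α=1/6: [1285/18, 1021/18, 3223/18]
L6 α=1/2: [2725/36, 3037/36, 4771/36]
= [76, 84, 133]

query (0,0) [L1,L2,L4,L5,L6] — begin 0,0,0
L1 α=1/2: [189/2, 57, 117]
L2 α=1/2: [617/4, 116, 142]
L4 α=6/7: [1457/28, 1088/7, 394/7]
L5 α=1: [43, 75, 41]
L6 α=1: [207, 189, 85]
rounded: [207, 189, 85]


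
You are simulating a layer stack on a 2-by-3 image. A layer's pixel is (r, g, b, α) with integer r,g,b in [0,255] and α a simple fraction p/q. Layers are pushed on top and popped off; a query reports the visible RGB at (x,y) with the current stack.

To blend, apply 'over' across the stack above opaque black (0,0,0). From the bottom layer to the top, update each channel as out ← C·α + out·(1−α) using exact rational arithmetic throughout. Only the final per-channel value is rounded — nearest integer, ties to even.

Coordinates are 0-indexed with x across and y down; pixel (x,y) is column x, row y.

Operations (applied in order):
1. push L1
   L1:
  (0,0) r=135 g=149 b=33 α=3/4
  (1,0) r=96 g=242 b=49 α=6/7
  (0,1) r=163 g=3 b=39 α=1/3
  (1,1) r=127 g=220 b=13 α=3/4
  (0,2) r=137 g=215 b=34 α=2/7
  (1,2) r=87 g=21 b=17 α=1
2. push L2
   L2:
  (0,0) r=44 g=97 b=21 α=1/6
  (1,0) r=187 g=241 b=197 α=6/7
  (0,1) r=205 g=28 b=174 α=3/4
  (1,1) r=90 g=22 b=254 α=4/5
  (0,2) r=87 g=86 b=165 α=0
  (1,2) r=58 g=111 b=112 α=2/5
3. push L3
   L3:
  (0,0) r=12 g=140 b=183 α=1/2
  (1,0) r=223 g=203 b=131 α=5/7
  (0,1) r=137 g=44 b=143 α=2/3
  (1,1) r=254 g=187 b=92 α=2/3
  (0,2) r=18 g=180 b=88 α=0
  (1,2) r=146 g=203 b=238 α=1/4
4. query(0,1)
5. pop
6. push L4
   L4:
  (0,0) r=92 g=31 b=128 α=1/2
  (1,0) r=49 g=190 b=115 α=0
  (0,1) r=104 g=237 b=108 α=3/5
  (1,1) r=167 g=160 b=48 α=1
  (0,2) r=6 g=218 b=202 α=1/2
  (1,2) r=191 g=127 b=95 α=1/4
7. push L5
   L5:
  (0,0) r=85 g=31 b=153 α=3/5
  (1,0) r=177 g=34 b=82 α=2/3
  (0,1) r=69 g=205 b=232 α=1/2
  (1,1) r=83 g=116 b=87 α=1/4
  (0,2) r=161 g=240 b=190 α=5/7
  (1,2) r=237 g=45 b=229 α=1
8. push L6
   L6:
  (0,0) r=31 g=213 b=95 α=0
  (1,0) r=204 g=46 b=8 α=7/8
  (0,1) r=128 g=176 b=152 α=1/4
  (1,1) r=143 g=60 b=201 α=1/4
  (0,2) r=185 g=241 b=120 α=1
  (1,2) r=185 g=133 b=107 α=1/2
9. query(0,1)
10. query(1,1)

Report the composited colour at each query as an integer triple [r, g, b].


query (0,1) [L1,L2,L3] — begin 0,0,0
+L1 (α=1/3) → [163/3, 1, 13]
+L2 (α=3/4) → [502/3, 85/4, 535/4]
+L3 (α=2/3) → [1324/9, 437/12, 1679/12]
= [147, 36, 140]

at x=0,y=1 over L1,L2,L4,L5,L6:
L1 α=1/3: [163/3, 1, 13]
L2 α=3/4: [502/3, 85/4, 535/4]
L4 α=3/5: [388/3, 1507/10, 1183/10]
L5 α=1/2: [595/6, 3557/20, 3503/20]
L6 α=1/4: [851/8, 14191/80, 13549/80]
rounded: [106, 177, 169]

(1,1) stack=L1,L2,L4,L5,L6; from [0,0,0]:
L1 α=3/4: [381/4, 165, 39/4]
L2 α=4/5: [1821/20, 253/5, 4103/20]
L4 α=1: [167, 160, 48]
L5 α=1/4: [146, 149, 231/4]
L6 α=1/4: [581/4, 507/4, 1497/16]
→ [145, 127, 94]


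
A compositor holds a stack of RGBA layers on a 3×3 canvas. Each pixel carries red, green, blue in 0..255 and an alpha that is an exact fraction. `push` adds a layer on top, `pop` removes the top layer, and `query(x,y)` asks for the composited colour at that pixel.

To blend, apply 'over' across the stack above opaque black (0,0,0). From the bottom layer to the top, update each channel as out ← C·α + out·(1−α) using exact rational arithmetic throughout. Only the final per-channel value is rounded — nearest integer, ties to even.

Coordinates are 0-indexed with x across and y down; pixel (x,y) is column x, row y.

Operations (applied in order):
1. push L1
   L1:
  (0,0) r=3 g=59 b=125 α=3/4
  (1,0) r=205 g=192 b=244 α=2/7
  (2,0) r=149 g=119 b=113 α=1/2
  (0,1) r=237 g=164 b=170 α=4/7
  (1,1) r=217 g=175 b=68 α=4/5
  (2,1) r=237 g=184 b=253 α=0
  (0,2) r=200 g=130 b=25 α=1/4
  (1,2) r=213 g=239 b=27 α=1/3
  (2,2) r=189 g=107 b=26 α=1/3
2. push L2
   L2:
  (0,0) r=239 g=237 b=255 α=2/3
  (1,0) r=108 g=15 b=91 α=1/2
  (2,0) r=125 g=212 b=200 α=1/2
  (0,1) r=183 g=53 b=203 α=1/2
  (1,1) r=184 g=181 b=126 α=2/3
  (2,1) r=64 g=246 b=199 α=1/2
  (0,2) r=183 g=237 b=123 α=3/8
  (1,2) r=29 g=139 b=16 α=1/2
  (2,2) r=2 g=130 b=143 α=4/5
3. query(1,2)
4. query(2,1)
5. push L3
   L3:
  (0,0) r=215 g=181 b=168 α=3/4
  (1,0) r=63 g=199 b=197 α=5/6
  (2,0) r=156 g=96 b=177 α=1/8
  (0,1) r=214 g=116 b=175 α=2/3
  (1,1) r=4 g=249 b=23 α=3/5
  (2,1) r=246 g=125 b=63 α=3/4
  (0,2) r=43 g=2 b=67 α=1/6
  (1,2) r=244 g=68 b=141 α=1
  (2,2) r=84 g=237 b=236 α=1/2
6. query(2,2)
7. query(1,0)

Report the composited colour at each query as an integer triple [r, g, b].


(1,2) stack=L1,L2; from [0,0,0]:
L1 α=1/3: [71, 239/3, 9]
L2 α=1/2: [50, 328/3, 25/2]
= [50, 109, 12]

query (2,1) [L1,L2] — begin 0,0,0
L1 α=0: [0, 0, 0]
L2 α=1/2: [32, 123, 199/2]
→ [32, 123, 100]

query (2,2) [L1,L2,L3] — begin 0,0,0
L1 α=1/3: [63, 107/3, 26/3]
L2 α=4/5: [71/5, 1667/15, 1742/15]
L3 α=1/2: [491/10, 2611/15, 2641/15]
= [49, 174, 176]

query (1,0) [L1,L2,L3] — begin 0,0,0
after L1 α=2/7: [410/7, 384/7, 488/7]
after L2 α=1/2: [583/7, 489/14, 1125/14]
after L3 α=5/6: [1394/21, 14419/84, 14915/84]
rounded: [66, 172, 178]


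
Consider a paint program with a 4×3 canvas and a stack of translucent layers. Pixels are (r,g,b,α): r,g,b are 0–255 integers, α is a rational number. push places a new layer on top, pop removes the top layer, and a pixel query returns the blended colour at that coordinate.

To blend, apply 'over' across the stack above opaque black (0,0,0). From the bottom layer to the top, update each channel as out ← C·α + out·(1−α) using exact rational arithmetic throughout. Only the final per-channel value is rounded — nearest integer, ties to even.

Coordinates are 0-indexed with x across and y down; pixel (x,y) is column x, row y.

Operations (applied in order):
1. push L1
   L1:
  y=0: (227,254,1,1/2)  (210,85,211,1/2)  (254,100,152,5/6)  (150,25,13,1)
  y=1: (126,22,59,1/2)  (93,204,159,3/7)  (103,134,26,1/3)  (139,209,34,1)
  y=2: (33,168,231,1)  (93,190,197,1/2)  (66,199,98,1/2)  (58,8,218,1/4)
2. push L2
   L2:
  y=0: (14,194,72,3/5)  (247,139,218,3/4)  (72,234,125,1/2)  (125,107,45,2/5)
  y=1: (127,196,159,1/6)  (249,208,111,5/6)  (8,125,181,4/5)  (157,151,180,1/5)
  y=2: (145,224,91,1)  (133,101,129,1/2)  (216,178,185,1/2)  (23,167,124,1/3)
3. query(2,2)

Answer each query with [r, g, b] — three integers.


(2,2) stack=L1,L2; from [0,0,0]:
+L1 (α=1/2) → [33, 199/2, 49]
+L2 (α=1/2) → [249/2, 555/4, 117]
= [124, 139, 117]


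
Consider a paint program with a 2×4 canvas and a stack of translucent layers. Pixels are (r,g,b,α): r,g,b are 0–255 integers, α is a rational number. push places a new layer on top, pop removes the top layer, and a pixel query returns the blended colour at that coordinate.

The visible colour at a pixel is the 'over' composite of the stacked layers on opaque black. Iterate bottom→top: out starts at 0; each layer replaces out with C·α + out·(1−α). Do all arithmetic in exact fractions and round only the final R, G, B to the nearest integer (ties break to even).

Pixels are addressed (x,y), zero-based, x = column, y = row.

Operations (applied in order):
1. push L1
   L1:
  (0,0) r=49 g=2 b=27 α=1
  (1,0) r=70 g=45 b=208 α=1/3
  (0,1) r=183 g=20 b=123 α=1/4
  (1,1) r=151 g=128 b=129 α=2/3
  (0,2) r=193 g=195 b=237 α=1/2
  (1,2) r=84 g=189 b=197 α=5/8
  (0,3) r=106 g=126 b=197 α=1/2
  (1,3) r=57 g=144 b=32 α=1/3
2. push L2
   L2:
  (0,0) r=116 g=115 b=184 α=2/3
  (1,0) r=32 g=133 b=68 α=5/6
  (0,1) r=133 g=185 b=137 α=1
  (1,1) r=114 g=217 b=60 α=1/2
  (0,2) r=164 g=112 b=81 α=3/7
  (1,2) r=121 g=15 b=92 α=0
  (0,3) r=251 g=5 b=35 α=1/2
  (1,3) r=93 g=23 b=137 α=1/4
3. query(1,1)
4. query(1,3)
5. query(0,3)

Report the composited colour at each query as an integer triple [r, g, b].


query (1,1) [L1,L2] — begin 0,0,0
after L1 α=2/3: [302/3, 256/3, 86]
after L2 α=1/2: [322/3, 907/6, 73]
rounded: [107, 151, 73]

at x=1,y=3 over L1,L2:
+L1 (α=1/3) → [19, 48, 32/3]
+L2 (α=1/4) → [75/2, 167/4, 169/4]
= [38, 42, 42]

query (0,3) [L1,L2] — begin 0,0,0
after L1 α=1/2: [53, 63, 197/2]
after L2 α=1/2: [152, 34, 267/4]
→ [152, 34, 67]


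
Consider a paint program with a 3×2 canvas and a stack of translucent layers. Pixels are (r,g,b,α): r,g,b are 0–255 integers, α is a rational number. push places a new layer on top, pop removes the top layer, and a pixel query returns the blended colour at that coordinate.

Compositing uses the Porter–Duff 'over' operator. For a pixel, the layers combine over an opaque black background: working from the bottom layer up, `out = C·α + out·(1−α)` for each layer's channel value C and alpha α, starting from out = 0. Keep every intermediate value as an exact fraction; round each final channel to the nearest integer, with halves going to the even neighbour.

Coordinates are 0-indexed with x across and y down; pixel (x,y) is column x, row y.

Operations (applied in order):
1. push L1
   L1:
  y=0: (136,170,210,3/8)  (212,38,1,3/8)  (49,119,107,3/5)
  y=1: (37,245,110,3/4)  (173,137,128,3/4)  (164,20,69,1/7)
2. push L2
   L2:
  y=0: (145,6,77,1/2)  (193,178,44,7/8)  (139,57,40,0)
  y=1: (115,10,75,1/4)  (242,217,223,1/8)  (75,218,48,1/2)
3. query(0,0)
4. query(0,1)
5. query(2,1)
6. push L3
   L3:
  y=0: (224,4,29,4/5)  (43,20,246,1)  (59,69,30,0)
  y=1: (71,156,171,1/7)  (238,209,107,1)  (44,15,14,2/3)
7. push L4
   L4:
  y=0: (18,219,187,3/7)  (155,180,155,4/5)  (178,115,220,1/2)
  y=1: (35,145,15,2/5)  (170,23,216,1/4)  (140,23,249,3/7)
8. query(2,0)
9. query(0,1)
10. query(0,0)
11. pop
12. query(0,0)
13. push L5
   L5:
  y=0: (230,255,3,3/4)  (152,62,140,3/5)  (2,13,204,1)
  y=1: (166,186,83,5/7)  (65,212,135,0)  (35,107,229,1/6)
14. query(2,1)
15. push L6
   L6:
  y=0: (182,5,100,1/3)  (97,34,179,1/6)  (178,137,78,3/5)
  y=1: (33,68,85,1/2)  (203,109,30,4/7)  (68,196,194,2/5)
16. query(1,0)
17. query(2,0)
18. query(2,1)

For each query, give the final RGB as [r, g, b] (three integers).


query (0,0) [L1,L2] — begin 0,0,0
after L1 α=3/8: [51, 255/4, 315/4]
after L2 α=1/2: [98, 279/8, 623/8]
rounded: [98, 35, 78]

at x=0,y=1 over L1,L2:
L1 α=3/4: [111/4, 735/4, 165/2]
L2 α=1/4: [793/16, 2245/16, 645/8]
= [50, 140, 81]

query (2,1) [L1,L2] — begin 0,0,0
L1 α=1/7: [164/7, 20/7, 69/7]
L2 α=1/2: [689/14, 773/7, 405/14]
rounded: [49, 110, 29]

query (2,0) [L1,L2,L3,L4] — begin 0,0,0
L1 α=3/5: [147/5, 357/5, 321/5]
L2 α=0: [147/5, 357/5, 321/5]
L3 α=0: [147/5, 357/5, 321/5]
L4 α=1/2: [1037/10, 466/5, 1421/10]
= [104, 93, 142]

at x=0,y=1 over L1,L2,L3,L4:
after L1 α=3/4: [111/4, 735/4, 165/2]
after L2 α=1/4: [793/16, 2245/16, 645/8]
after L3 α=1/7: [421/8, 7983/56, 2619/28]
after L4 α=2/5: [1823/40, 40189/280, 8697/140]
→ [46, 144, 62]

at x=0,y=0 over L1,L2,L3,L4:
after L1 α=3/8: [51, 255/4, 315/4]
after L2 α=1/2: [98, 279/8, 623/8]
after L3 α=4/5: [994/5, 407/40, 1551/40]
after L4 α=3/7: [4246/35, 6977/70, 1023/10]
rounded: [121, 100, 102]

(0,0) stack=L1,L2,L3; from [0,0,0]:
L1 α=3/8: [51, 255/4, 315/4]
L2 α=1/2: [98, 279/8, 623/8]
L3 α=4/5: [994/5, 407/40, 1551/40]
= [199, 10, 39]

query (2,1) [L1,L2,L3,L5] — begin 0,0,0
after L1 α=1/7: [164/7, 20/7, 69/7]
after L2 α=1/2: [689/14, 773/7, 405/14]
after L3 α=2/3: [1921/42, 983/21, 797/42]
after L5 α=1/6: [11075/252, 3581/63, 13603/252]
rounded: [44, 57, 54]

(1,0) stack=L1,L2,L3,L5,L6; from [0,0,0]:
+L1 (α=3/8) → [159/2, 57/4, 3/8]
+L2 (α=7/8) → [2861/16, 5041/32, 2467/64]
+L3 (α=1) → [43, 20, 246]
+L5 (α=3/5) → [542/5, 226/5, 912/5]
+L6 (α=1/6) → [213/2, 130/3, 1091/6]
rounded: [106, 43, 182]

at x=2,y=0 over L1,L2,L3,L5,L6:
L1 α=3/5: [147/5, 357/5, 321/5]
L2 α=0: [147/5, 357/5, 321/5]
L3 α=0: [147/5, 357/5, 321/5]
L5 α=1: [2, 13, 204]
L6 α=3/5: [538/5, 437/5, 642/5]
rounded: [108, 87, 128]

(2,1) stack=L1,L2,L3,L5,L6; from [0,0,0]:
L1 α=1/7: [164/7, 20/7, 69/7]
L2 α=1/2: [689/14, 773/7, 405/14]
L3 α=2/3: [1921/42, 983/21, 797/42]
L5 α=1/6: [11075/252, 3581/63, 13603/252]
L6 α=2/5: [22499/420, 11813/105, 9239/84]
rounded: [54, 113, 110]


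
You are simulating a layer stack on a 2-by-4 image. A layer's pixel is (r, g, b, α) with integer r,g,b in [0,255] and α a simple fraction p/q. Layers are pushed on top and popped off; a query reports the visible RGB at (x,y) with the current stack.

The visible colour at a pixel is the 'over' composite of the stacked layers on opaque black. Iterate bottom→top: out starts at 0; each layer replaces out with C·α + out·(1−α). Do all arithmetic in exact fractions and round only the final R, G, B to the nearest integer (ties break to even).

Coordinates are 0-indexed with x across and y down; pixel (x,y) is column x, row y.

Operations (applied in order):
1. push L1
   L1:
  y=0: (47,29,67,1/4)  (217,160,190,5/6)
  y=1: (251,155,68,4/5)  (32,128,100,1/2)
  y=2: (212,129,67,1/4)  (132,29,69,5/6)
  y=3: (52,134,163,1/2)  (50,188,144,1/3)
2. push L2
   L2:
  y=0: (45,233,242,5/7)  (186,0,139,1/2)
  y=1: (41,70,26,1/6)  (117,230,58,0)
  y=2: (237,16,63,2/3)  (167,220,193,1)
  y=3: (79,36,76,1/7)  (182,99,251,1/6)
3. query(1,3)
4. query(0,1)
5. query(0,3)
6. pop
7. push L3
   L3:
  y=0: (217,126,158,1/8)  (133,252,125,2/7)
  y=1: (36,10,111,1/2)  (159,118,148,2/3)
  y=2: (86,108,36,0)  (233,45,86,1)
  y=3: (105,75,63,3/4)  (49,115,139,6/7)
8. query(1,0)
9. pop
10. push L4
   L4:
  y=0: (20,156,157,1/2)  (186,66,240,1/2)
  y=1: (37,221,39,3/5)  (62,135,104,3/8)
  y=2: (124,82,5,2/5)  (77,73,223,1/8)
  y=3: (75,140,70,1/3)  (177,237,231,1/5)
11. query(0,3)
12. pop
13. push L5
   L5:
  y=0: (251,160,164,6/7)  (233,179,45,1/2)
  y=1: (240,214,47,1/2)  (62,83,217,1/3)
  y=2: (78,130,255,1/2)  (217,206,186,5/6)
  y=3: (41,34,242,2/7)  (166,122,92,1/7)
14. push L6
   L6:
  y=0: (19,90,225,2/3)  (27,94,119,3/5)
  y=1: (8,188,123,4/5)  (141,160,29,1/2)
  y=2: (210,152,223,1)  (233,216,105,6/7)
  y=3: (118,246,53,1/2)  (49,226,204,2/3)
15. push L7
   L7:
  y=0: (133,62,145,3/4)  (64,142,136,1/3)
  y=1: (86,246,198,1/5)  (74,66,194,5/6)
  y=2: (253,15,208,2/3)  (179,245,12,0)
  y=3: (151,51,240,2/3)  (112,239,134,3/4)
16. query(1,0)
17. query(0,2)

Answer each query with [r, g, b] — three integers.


at x=1,y=3 over L1,L2:
after L1 α=1/3: [50/3, 188/3, 48]
after L2 α=1/6: [398/9, 1237/18, 491/6]
rounded: [44, 69, 82]

(0,1) stack=L1,L2; from [0,0,0]:
+L1 (α=4/5) → [1004/5, 124, 272/5]
+L2 (α=1/6) → [1045/6, 115, 149/3]
rounded: [174, 115, 50]

(0,3) stack=L1,L2; from [0,0,0]:
after L1 α=1/2: [26, 67, 163/2]
after L2 α=1/7: [235/7, 438/7, 565/7]
= [34, 63, 81]

at x=1,y=0 over L1,L3:
+L1 (α=5/6) → [1085/6, 400/3, 475/3]
+L3 (α=2/7) → [1003/6, 3512/21, 3125/21]
= [167, 167, 149]

at x=0,y=3 over L1,L4:
after L1 α=1/2: [26, 67, 163/2]
after L4 α=1/3: [127/3, 274/3, 233/3]
= [42, 91, 78]

query (1,0) [L1,L5,L6,L7] — begin 0,0,0
after L1 α=5/6: [1085/6, 400/3, 475/3]
after L5 α=1/2: [2483/12, 937/6, 305/3]
after L6 α=3/5: [2969/30, 1783/15, 1681/15]
after L7 α=1/3: [3929/45, 5696/45, 5402/45]
= [87, 127, 120]

query (0,2) [L1,L5,L6,L7] — begin 0,0,0
+L1 (α=1/4) → [53, 129/4, 67/4]
+L5 (α=1/2) → [131/2, 649/8, 1087/8]
+L6 (α=1) → [210, 152, 223]
+L7 (α=2/3) → [716/3, 182/3, 213]
→ [239, 61, 213]


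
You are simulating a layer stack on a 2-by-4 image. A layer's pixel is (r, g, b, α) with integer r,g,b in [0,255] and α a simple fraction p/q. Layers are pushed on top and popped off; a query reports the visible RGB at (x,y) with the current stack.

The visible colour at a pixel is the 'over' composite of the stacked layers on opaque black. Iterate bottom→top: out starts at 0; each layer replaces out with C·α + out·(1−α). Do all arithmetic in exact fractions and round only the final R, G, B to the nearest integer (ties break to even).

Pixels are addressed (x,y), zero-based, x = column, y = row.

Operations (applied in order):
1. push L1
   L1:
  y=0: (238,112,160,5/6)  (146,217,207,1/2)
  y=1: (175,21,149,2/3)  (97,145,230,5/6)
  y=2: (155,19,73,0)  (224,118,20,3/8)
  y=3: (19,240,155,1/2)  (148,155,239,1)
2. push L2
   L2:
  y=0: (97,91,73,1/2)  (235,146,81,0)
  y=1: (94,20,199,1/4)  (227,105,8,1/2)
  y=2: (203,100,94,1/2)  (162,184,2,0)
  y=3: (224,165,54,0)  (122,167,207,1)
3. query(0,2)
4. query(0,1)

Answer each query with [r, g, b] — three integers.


(0,2) stack=L1,L2; from [0,0,0]:
after L1 α=0: [0, 0, 0]
after L2 α=1/2: [203/2, 50, 47]
rounded: [102, 50, 47]

at x=0,y=1 over L1,L2:
L1 α=2/3: [350/3, 14, 298/3]
L2 α=1/4: [111, 31/2, 497/4]
= [111, 16, 124]


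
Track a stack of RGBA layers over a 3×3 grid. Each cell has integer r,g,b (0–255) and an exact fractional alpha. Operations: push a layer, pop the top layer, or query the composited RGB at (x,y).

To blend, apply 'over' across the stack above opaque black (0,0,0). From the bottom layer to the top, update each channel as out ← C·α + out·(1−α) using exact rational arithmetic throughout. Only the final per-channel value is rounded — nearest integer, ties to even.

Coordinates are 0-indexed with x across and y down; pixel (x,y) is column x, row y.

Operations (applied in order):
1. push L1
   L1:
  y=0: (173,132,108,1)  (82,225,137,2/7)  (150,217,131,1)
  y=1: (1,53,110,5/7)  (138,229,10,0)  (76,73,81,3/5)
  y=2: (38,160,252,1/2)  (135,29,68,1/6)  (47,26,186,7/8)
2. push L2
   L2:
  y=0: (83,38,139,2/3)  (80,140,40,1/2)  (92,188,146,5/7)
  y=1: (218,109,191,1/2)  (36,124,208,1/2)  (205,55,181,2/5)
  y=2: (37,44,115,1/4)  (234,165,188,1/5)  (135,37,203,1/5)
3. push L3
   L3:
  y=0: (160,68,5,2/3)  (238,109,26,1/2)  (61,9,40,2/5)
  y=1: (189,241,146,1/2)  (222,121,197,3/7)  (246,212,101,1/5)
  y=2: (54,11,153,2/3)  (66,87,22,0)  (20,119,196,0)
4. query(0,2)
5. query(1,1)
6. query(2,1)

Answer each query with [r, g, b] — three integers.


(0,2) stack=L1,L2,L3; from [0,0,0]:
L1 α=1/2: [19, 80, 126]
L2 α=1/4: [47/2, 71, 493/4]
L3 α=2/3: [263/6, 31, 1717/12]
rounded: [44, 31, 143]

(1,1) stack=L1,L2,L3; from [0,0,0]:
+L1 (α=0) → [0, 0, 0]
+L2 (α=1/2) → [18, 62, 104]
+L3 (α=3/7) → [738/7, 611/7, 1007/7]
rounded: [105, 87, 144]

query (2,1) [L1,L2,L3] — begin 0,0,0
+L1 (α=3/5) → [228/5, 219/5, 243/5]
+L2 (α=2/5) → [2734/25, 1207/25, 2539/25]
+L3 (α=1/5) → [17086/125, 10128/125, 12681/125]
= [137, 81, 101]


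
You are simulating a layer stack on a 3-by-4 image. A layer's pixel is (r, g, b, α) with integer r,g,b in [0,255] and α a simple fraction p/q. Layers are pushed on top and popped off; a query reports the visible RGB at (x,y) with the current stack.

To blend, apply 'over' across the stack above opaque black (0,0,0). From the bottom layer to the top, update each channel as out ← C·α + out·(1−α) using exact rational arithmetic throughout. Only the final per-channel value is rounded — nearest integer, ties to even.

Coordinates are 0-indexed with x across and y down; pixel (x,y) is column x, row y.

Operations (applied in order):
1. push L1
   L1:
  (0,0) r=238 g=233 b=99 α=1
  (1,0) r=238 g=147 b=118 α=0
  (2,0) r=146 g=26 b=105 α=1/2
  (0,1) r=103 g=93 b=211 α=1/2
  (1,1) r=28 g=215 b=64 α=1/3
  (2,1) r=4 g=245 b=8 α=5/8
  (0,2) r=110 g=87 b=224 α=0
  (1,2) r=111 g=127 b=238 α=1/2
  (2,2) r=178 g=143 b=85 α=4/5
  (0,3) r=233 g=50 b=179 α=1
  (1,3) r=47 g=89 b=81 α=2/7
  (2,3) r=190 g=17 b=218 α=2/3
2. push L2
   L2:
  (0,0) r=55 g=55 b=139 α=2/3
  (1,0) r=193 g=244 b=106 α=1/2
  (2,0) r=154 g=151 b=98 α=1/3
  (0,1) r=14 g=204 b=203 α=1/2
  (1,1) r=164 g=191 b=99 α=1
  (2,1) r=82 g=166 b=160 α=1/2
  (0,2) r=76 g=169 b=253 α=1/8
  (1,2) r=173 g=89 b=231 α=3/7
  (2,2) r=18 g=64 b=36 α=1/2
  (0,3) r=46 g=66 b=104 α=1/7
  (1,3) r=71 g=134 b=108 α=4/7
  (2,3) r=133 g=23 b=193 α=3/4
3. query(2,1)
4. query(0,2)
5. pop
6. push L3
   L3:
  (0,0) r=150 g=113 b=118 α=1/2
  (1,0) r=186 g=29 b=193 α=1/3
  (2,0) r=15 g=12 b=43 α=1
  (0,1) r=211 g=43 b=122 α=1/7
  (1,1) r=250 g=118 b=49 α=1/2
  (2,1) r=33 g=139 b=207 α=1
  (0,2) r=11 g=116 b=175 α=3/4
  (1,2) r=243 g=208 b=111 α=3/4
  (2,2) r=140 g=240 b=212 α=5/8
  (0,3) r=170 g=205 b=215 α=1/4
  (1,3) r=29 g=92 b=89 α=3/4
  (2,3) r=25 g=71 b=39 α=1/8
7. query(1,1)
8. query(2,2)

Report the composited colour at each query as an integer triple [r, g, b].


(2,1) stack=L1,L2; from [0,0,0]:
after L1 α=5/8: [5/2, 1225/8, 5]
after L2 α=1/2: [169/4, 2553/16, 165/2]
rounded: [42, 160, 82]

(0,2) stack=L1,L2; from [0,0,0]:
+L1 (α=0) → [0, 0, 0]
+L2 (α=1/8) → [19/2, 169/8, 253/8]
= [10, 21, 32]

at x=1,y=1 over L1,L3:
L1 α=1/3: [28/3, 215/3, 64/3]
L3 α=1/2: [389/3, 569/6, 211/6]
= [130, 95, 35]

query (2,2) [L1,L3] — begin 0,0,0
L1 α=4/5: [712/5, 572/5, 68]
L3 α=5/8: [1409/10, 1929/10, 158]
= [141, 193, 158]


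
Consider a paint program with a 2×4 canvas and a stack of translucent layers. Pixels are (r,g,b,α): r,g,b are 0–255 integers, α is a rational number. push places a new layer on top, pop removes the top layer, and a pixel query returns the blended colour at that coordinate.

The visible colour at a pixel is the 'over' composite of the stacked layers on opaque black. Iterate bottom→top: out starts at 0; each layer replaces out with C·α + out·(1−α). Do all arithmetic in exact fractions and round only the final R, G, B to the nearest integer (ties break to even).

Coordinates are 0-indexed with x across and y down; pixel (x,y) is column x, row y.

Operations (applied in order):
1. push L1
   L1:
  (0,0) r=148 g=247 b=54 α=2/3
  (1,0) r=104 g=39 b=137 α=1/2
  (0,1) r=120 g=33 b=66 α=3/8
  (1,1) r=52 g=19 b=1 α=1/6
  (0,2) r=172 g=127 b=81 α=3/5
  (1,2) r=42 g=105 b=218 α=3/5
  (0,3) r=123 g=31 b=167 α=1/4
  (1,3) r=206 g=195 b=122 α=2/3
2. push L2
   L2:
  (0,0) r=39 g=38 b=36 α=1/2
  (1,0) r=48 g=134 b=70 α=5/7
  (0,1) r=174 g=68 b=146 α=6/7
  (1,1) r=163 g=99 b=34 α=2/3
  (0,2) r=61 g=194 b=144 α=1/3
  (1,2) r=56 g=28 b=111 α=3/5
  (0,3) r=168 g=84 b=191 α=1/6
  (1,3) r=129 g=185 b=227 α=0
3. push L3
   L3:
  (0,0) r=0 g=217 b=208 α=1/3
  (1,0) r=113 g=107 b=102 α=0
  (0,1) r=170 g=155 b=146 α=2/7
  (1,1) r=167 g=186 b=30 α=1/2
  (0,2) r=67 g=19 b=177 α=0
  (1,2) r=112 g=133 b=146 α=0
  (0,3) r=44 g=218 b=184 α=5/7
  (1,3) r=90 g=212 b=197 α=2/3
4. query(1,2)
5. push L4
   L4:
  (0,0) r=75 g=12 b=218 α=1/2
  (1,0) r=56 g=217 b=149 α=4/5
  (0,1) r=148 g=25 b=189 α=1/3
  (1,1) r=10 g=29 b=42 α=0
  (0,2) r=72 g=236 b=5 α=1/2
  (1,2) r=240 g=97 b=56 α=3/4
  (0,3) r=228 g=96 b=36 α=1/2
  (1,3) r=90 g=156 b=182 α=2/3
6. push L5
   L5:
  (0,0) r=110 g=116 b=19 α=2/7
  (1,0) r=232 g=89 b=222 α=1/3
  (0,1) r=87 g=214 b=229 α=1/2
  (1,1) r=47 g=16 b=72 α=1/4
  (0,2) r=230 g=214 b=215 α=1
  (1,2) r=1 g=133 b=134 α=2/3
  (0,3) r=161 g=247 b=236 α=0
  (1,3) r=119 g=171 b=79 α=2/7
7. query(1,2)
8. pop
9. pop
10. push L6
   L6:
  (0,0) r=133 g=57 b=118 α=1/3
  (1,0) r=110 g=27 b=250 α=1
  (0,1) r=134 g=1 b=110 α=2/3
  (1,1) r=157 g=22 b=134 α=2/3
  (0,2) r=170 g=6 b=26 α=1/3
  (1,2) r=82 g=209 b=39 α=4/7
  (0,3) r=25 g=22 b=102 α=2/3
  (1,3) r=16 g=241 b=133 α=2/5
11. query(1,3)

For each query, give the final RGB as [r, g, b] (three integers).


query (1,2) [L1,L2,L3] — begin 0,0,0
after L1 α=3/5: [126/5, 63, 654/5]
after L2 α=3/5: [1092/25, 42, 2973/25]
after L3 α=0: [1092/25, 42, 2973/25]
= [44, 42, 119]

(1,2) stack=L1,L2,L3,L4,L5; from [0,0,0]:
+L1 (α=3/5) → [126/5, 63, 654/5]
+L2 (α=3/5) → [1092/25, 42, 2973/25]
+L3 (α=0) → [1092/25, 42, 2973/25]
+L4 (α=3/4) → [4773/25, 333/4, 7173/100]
+L5 (α=2/3) → [4823/75, 1397/12, 33973/300]
rounded: [64, 116, 113]

(1,3) stack=L1,L2,L3,L6; from [0,0,0]:
after L1 α=2/3: [412/3, 130, 244/3]
after L2 α=0: [412/3, 130, 244/3]
after L3 α=2/3: [952/9, 554/3, 1426/9]
after L6 α=2/5: [1048/15, 1036/5, 2224/15]
rounded: [70, 207, 148]
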